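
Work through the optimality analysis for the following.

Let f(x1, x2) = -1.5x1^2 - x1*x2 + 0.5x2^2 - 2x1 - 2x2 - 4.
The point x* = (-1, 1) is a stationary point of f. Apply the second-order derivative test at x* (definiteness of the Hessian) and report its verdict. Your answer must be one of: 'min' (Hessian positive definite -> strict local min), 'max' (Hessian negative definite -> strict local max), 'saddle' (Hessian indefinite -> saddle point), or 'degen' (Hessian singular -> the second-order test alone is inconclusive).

Compute the Hessian H = grad^2 f:
  H = [[-3, -1], [-1, 1]]
Verify stationarity: grad f(x*) = H x* + g = (0, 0).
Eigenvalues of H: -3.2361, 1.2361.
Eigenvalues have mixed signs, so H is indefinite -> x* is a saddle point.

saddle


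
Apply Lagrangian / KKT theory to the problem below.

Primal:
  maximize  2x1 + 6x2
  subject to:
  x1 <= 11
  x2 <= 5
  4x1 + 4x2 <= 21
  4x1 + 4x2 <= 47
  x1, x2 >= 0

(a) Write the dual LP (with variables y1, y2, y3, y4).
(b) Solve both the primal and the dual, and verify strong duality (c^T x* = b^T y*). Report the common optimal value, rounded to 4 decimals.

The standard primal-dual pair for 'max c^T x s.t. A x <= b, x >= 0' is:
  Dual:  min b^T y  s.t.  A^T y >= c,  y >= 0.

So the dual LP is:
  minimize  11y1 + 5y2 + 21y3 + 47y4
  subject to:
    y1 + 4y3 + 4y4 >= 2
    y2 + 4y3 + 4y4 >= 6
    y1, y2, y3, y4 >= 0

Solving the primal: x* = (0.25, 5).
  primal value c^T x* = 30.5.
Solving the dual: y* = (0, 4, 0.5, 0).
  dual value b^T y* = 30.5.
Strong duality: c^T x* = b^T y*. Confirmed.

30.5


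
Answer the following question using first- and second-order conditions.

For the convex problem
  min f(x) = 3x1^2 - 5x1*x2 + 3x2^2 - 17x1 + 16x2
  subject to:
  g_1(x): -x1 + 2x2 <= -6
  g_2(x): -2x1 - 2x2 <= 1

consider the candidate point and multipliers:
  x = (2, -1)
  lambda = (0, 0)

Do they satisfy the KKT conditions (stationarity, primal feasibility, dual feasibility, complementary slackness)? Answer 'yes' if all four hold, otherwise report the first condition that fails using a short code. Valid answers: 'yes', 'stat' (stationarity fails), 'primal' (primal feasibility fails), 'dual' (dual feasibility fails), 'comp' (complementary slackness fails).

Gradient of f: grad f(x) = Q x + c = (0, 0)
Constraint values g_i(x) = a_i^T x - b_i:
  g_1((2, -1)) = 2
  g_2((2, -1)) = -3
Stationarity residual: grad f(x) + sum_i lambda_i a_i = (0, 0)
  -> stationarity OK
Primal feasibility (all g_i <= 0): FAILS
Dual feasibility (all lambda_i >= 0): OK
Complementary slackness (lambda_i * g_i(x) = 0 for all i): OK

Verdict: the first failing condition is primal_feasibility -> primal.

primal


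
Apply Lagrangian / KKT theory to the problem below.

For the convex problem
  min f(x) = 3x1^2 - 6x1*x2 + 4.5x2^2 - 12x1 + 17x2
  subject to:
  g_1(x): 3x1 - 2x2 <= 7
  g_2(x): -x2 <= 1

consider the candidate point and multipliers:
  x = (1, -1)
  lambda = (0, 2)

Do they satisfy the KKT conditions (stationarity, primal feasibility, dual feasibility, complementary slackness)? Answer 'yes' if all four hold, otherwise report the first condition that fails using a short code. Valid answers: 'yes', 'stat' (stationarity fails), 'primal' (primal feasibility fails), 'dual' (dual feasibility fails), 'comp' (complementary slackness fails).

Gradient of f: grad f(x) = Q x + c = (0, 2)
Constraint values g_i(x) = a_i^T x - b_i:
  g_1((1, -1)) = -2
  g_2((1, -1)) = 0
Stationarity residual: grad f(x) + sum_i lambda_i a_i = (0, 0)
  -> stationarity OK
Primal feasibility (all g_i <= 0): OK
Dual feasibility (all lambda_i >= 0): OK
Complementary slackness (lambda_i * g_i(x) = 0 for all i): OK

Verdict: yes, KKT holds.

yes


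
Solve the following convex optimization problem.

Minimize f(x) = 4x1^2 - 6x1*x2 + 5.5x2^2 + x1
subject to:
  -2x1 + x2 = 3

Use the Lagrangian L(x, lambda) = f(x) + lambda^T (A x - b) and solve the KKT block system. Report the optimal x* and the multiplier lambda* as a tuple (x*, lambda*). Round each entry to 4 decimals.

Form the Lagrangian:
  L(x, lambda) = (1/2) x^T Q x + c^T x + lambda^T (A x - b)
Stationarity (grad_x L = 0): Q x + c + A^T lambda = 0.
Primal feasibility: A x = b.

This gives the KKT block system:
  [ Q   A^T ] [ x     ]   [-c ]
  [ A    0  ] [ lambda ] = [ b ]

Solving the linear system:
  x*      = (-1.75, -0.5)
  lambda* = (-5)
  f(x*)   = 6.625

x* = (-1.75, -0.5), lambda* = (-5)


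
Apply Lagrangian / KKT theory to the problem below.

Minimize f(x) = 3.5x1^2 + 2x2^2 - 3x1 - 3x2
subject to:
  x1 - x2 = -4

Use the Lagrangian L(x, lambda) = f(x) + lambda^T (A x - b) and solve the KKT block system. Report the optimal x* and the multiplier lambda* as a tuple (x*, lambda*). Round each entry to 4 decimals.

Form the Lagrangian:
  L(x, lambda) = (1/2) x^T Q x + c^T x + lambda^T (A x - b)
Stationarity (grad_x L = 0): Q x + c + A^T lambda = 0.
Primal feasibility: A x = b.

This gives the KKT block system:
  [ Q   A^T ] [ x     ]   [-c ]
  [ A    0  ] [ lambda ] = [ b ]

Solving the linear system:
  x*      = (-0.9091, 3.0909)
  lambda* = (9.3636)
  f(x*)   = 15.4545

x* = (-0.9091, 3.0909), lambda* = (9.3636)


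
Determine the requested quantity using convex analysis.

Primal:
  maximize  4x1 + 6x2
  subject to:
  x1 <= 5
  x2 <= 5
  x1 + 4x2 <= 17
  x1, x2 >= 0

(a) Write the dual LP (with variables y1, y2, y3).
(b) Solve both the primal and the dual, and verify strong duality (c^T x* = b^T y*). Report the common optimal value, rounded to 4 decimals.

The standard primal-dual pair for 'max c^T x s.t. A x <= b, x >= 0' is:
  Dual:  min b^T y  s.t.  A^T y >= c,  y >= 0.

So the dual LP is:
  minimize  5y1 + 5y2 + 17y3
  subject to:
    y1 + y3 >= 4
    y2 + 4y3 >= 6
    y1, y2, y3 >= 0

Solving the primal: x* = (5, 3).
  primal value c^T x* = 38.
Solving the dual: y* = (2.5, 0, 1.5).
  dual value b^T y* = 38.
Strong duality: c^T x* = b^T y*. Confirmed.

38


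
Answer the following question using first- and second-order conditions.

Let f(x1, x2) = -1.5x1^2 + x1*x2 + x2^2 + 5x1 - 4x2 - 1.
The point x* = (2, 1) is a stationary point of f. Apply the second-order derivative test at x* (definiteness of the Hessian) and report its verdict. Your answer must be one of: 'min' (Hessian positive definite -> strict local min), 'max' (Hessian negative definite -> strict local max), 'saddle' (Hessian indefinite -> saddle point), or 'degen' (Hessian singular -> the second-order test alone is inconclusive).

Compute the Hessian H = grad^2 f:
  H = [[-3, 1], [1, 2]]
Verify stationarity: grad f(x*) = H x* + g = (0, 0).
Eigenvalues of H: -3.1926, 2.1926.
Eigenvalues have mixed signs, so H is indefinite -> x* is a saddle point.

saddle


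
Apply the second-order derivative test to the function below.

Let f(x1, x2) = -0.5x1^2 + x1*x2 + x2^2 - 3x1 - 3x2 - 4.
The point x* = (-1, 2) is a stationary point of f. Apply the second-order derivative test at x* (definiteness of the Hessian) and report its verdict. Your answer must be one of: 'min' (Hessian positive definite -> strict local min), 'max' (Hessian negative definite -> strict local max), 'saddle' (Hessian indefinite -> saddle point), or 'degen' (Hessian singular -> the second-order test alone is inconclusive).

Compute the Hessian H = grad^2 f:
  H = [[-1, 1], [1, 2]]
Verify stationarity: grad f(x*) = H x* + g = (0, 0).
Eigenvalues of H: -1.3028, 2.3028.
Eigenvalues have mixed signs, so H is indefinite -> x* is a saddle point.

saddle


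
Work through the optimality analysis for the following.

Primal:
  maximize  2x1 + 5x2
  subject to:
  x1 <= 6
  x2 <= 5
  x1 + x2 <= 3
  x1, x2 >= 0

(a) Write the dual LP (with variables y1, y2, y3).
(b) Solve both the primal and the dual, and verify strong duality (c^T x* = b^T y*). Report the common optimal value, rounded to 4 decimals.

The standard primal-dual pair for 'max c^T x s.t. A x <= b, x >= 0' is:
  Dual:  min b^T y  s.t.  A^T y >= c,  y >= 0.

So the dual LP is:
  minimize  6y1 + 5y2 + 3y3
  subject to:
    y1 + y3 >= 2
    y2 + y3 >= 5
    y1, y2, y3 >= 0

Solving the primal: x* = (0, 3).
  primal value c^T x* = 15.
Solving the dual: y* = (0, 0, 5).
  dual value b^T y* = 15.
Strong duality: c^T x* = b^T y*. Confirmed.

15


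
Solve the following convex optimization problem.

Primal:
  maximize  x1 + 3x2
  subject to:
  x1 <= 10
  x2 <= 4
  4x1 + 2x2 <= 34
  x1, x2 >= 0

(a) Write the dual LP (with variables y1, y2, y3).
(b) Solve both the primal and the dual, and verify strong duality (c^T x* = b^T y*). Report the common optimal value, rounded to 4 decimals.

The standard primal-dual pair for 'max c^T x s.t. A x <= b, x >= 0' is:
  Dual:  min b^T y  s.t.  A^T y >= c,  y >= 0.

So the dual LP is:
  minimize  10y1 + 4y2 + 34y3
  subject to:
    y1 + 4y3 >= 1
    y2 + 2y3 >= 3
    y1, y2, y3 >= 0

Solving the primal: x* = (6.5, 4).
  primal value c^T x* = 18.5.
Solving the dual: y* = (0, 2.5, 0.25).
  dual value b^T y* = 18.5.
Strong duality: c^T x* = b^T y*. Confirmed.

18.5


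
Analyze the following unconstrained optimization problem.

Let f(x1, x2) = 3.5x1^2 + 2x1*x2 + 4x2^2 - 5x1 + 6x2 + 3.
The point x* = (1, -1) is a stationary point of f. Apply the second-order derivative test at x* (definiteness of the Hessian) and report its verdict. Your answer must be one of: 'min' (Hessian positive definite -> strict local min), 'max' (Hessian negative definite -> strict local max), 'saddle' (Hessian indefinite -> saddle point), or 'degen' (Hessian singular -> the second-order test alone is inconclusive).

Compute the Hessian H = grad^2 f:
  H = [[7, 2], [2, 8]]
Verify stationarity: grad f(x*) = H x* + g = (0, 0).
Eigenvalues of H: 5.4384, 9.5616.
Both eigenvalues > 0, so H is positive definite -> x* is a strict local min.

min


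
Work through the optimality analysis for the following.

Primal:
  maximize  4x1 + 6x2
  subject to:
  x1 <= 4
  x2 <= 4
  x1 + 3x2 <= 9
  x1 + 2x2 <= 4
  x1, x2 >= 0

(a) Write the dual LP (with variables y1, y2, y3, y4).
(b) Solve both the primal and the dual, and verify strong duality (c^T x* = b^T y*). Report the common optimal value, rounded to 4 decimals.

The standard primal-dual pair for 'max c^T x s.t. A x <= b, x >= 0' is:
  Dual:  min b^T y  s.t.  A^T y >= c,  y >= 0.

So the dual LP is:
  minimize  4y1 + 4y2 + 9y3 + 4y4
  subject to:
    y1 + y3 + y4 >= 4
    y2 + 3y3 + 2y4 >= 6
    y1, y2, y3, y4 >= 0

Solving the primal: x* = (4, 0).
  primal value c^T x* = 16.
Solving the dual: y* = (1, 0, 0, 3).
  dual value b^T y* = 16.
Strong duality: c^T x* = b^T y*. Confirmed.

16


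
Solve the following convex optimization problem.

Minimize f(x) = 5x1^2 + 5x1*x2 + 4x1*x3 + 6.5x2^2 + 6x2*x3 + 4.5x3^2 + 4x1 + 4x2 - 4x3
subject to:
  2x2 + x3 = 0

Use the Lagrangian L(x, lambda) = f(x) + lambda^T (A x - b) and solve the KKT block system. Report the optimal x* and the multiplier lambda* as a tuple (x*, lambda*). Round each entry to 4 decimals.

Form the Lagrangian:
  L(x, lambda) = (1/2) x^T Q x + c^T x + lambda^T (A x - b)
Stationarity (grad_x L = 0): Q x + c + A^T lambda = 0.
Primal feasibility: A x = b.

This gives the KKT block system:
  [ Q   A^T ] [ x     ]   [-c ]
  [ A    0  ] [ lambda ] = [ b ]

Solving the linear system:
  x*      = (-0.5643, -0.5477, 1.0954)
  lambda* = (-0.3154)
  f(x*)   = -4.4149

x* = (-0.5643, -0.5477, 1.0954), lambda* = (-0.3154)


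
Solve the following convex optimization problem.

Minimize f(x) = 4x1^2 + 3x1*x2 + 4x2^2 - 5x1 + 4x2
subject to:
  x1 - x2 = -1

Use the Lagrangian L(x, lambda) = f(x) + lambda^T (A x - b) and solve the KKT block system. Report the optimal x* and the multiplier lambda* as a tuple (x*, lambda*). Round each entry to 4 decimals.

Form the Lagrangian:
  L(x, lambda) = (1/2) x^T Q x + c^T x + lambda^T (A x - b)
Stationarity (grad_x L = 0): Q x + c + A^T lambda = 0.
Primal feasibility: A x = b.

This gives the KKT block system:
  [ Q   A^T ] [ x     ]   [-c ]
  [ A    0  ] [ lambda ] = [ b ]

Solving the linear system:
  x*      = (-0.4545, 0.5455)
  lambda* = (7)
  f(x*)   = 5.7273

x* = (-0.4545, 0.5455), lambda* = (7)


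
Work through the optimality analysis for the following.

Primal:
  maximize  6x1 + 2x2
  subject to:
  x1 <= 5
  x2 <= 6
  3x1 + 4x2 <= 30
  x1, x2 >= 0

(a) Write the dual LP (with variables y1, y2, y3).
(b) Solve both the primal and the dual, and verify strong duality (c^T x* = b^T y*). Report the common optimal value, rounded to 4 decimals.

The standard primal-dual pair for 'max c^T x s.t. A x <= b, x >= 0' is:
  Dual:  min b^T y  s.t.  A^T y >= c,  y >= 0.

So the dual LP is:
  minimize  5y1 + 6y2 + 30y3
  subject to:
    y1 + 3y3 >= 6
    y2 + 4y3 >= 2
    y1, y2, y3 >= 0

Solving the primal: x* = (5, 3.75).
  primal value c^T x* = 37.5.
Solving the dual: y* = (4.5, 0, 0.5).
  dual value b^T y* = 37.5.
Strong duality: c^T x* = b^T y*. Confirmed.

37.5


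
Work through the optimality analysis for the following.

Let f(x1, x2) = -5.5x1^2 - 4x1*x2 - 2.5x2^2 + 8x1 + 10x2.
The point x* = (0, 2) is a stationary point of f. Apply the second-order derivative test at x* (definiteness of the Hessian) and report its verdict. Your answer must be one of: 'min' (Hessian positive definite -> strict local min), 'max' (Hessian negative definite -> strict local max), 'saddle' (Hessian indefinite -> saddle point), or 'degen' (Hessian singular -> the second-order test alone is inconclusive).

Compute the Hessian H = grad^2 f:
  H = [[-11, -4], [-4, -5]]
Verify stationarity: grad f(x*) = H x* + g = (0, 0).
Eigenvalues of H: -13, -3.
Both eigenvalues < 0, so H is negative definite -> x* is a strict local max.

max


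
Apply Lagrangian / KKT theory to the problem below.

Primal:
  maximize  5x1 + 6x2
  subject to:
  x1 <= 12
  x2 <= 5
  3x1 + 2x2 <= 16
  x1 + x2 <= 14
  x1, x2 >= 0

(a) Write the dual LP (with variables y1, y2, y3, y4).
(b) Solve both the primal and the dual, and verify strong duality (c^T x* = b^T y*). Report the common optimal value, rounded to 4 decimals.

The standard primal-dual pair for 'max c^T x s.t. A x <= b, x >= 0' is:
  Dual:  min b^T y  s.t.  A^T y >= c,  y >= 0.

So the dual LP is:
  minimize  12y1 + 5y2 + 16y3 + 14y4
  subject to:
    y1 + 3y3 + y4 >= 5
    y2 + 2y3 + y4 >= 6
    y1, y2, y3, y4 >= 0

Solving the primal: x* = (2, 5).
  primal value c^T x* = 40.
Solving the dual: y* = (0, 2.6667, 1.6667, 0).
  dual value b^T y* = 40.
Strong duality: c^T x* = b^T y*. Confirmed.

40


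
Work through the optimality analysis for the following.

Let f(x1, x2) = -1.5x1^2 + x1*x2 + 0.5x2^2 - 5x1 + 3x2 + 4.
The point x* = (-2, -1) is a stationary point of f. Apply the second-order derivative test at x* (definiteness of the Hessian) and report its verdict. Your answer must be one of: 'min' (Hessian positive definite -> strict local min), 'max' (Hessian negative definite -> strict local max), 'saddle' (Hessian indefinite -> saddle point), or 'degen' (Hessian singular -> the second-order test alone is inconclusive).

Compute the Hessian H = grad^2 f:
  H = [[-3, 1], [1, 1]]
Verify stationarity: grad f(x*) = H x* + g = (0, 0).
Eigenvalues of H: -3.2361, 1.2361.
Eigenvalues have mixed signs, so H is indefinite -> x* is a saddle point.

saddle


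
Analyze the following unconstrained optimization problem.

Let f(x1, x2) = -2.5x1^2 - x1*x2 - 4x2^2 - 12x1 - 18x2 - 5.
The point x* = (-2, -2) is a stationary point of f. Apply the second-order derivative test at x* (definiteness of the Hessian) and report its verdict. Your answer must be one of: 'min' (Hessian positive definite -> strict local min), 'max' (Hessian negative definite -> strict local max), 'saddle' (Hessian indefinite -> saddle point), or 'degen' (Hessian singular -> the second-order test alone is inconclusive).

Compute the Hessian H = grad^2 f:
  H = [[-5, -1], [-1, -8]]
Verify stationarity: grad f(x*) = H x* + g = (0, 0).
Eigenvalues of H: -8.3028, -4.6972.
Both eigenvalues < 0, so H is negative definite -> x* is a strict local max.

max


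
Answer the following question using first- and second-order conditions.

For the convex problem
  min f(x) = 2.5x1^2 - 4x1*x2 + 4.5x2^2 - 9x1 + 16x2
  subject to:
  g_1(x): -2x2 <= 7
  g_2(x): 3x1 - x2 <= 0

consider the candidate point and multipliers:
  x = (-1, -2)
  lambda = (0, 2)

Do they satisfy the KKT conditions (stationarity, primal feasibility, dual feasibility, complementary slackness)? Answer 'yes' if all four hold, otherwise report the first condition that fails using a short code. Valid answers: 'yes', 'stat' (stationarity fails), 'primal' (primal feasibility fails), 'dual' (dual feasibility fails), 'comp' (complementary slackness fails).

Gradient of f: grad f(x) = Q x + c = (-6, 2)
Constraint values g_i(x) = a_i^T x - b_i:
  g_1((-1, -2)) = -3
  g_2((-1, -2)) = -1
Stationarity residual: grad f(x) + sum_i lambda_i a_i = (0, 0)
  -> stationarity OK
Primal feasibility (all g_i <= 0): OK
Dual feasibility (all lambda_i >= 0): OK
Complementary slackness (lambda_i * g_i(x) = 0 for all i): FAILS

Verdict: the first failing condition is complementary_slackness -> comp.

comp


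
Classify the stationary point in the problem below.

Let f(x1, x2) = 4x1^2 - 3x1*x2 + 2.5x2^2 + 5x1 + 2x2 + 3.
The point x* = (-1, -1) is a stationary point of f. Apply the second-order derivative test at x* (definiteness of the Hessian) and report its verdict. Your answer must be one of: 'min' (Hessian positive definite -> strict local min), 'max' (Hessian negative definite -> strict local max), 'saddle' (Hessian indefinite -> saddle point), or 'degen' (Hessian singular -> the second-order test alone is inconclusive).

Compute the Hessian H = grad^2 f:
  H = [[8, -3], [-3, 5]]
Verify stationarity: grad f(x*) = H x* + g = (0, 0).
Eigenvalues of H: 3.1459, 9.8541.
Both eigenvalues > 0, so H is positive definite -> x* is a strict local min.

min


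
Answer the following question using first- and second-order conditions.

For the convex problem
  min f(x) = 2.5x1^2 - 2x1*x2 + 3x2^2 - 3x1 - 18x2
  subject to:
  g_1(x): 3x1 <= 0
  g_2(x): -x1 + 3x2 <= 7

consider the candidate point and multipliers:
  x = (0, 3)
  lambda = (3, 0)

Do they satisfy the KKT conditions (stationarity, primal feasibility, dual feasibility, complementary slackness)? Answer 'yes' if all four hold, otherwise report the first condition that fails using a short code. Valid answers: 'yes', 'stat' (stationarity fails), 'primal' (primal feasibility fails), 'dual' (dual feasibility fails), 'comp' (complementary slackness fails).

Gradient of f: grad f(x) = Q x + c = (-9, 0)
Constraint values g_i(x) = a_i^T x - b_i:
  g_1((0, 3)) = 0
  g_2((0, 3)) = 2
Stationarity residual: grad f(x) + sum_i lambda_i a_i = (0, 0)
  -> stationarity OK
Primal feasibility (all g_i <= 0): FAILS
Dual feasibility (all lambda_i >= 0): OK
Complementary slackness (lambda_i * g_i(x) = 0 for all i): OK

Verdict: the first failing condition is primal_feasibility -> primal.

primal


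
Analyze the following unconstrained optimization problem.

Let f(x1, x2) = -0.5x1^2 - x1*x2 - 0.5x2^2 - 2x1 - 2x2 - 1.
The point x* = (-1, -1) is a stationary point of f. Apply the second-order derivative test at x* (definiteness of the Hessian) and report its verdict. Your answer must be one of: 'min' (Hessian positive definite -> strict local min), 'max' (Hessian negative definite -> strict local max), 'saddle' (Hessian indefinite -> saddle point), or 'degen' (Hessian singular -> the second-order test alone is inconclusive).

Compute the Hessian H = grad^2 f:
  H = [[-1, -1], [-1, -1]]
Verify stationarity: grad f(x*) = H x* + g = (0, 0).
Eigenvalues of H: -2, 0.
H has a zero eigenvalue (singular; negative semidefinite but not definite), so H is neither positive definite, negative definite, nor indefinite. The second-order test alone is inconclusive -> degen.
(Indeed, f is constant along the null direction of H through x*, so x* is not a strict local extremum.)

degen


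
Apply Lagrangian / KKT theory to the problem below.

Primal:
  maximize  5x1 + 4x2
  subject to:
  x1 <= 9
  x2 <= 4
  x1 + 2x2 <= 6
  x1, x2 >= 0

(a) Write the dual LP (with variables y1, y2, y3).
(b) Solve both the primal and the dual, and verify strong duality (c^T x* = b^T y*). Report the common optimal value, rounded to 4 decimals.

The standard primal-dual pair for 'max c^T x s.t. A x <= b, x >= 0' is:
  Dual:  min b^T y  s.t.  A^T y >= c,  y >= 0.

So the dual LP is:
  minimize  9y1 + 4y2 + 6y3
  subject to:
    y1 + y3 >= 5
    y2 + 2y3 >= 4
    y1, y2, y3 >= 0

Solving the primal: x* = (6, 0).
  primal value c^T x* = 30.
Solving the dual: y* = (0, 0, 5).
  dual value b^T y* = 30.
Strong duality: c^T x* = b^T y*. Confirmed.

30


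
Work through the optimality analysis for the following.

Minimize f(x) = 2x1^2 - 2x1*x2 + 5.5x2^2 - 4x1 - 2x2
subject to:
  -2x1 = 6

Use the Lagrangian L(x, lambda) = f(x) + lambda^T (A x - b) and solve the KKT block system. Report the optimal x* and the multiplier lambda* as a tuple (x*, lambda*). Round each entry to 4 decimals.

Form the Lagrangian:
  L(x, lambda) = (1/2) x^T Q x + c^T x + lambda^T (A x - b)
Stationarity (grad_x L = 0): Q x + c + A^T lambda = 0.
Primal feasibility: A x = b.

This gives the KKT block system:
  [ Q   A^T ] [ x     ]   [-c ]
  [ A    0  ] [ lambda ] = [ b ]

Solving the linear system:
  x*      = (-3, -0.3636)
  lambda* = (-7.6364)
  f(x*)   = 29.2727

x* = (-3, -0.3636), lambda* = (-7.6364)


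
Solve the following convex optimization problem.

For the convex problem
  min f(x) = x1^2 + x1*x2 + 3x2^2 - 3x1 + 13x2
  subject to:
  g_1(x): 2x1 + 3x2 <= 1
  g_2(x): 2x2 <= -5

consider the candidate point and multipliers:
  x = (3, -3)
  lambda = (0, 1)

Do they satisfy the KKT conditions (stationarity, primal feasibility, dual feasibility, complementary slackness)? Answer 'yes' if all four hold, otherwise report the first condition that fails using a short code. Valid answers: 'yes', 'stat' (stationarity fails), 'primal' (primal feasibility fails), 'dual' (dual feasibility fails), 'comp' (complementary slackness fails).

Gradient of f: grad f(x) = Q x + c = (0, -2)
Constraint values g_i(x) = a_i^T x - b_i:
  g_1((3, -3)) = -4
  g_2((3, -3)) = -1
Stationarity residual: grad f(x) + sum_i lambda_i a_i = (0, 0)
  -> stationarity OK
Primal feasibility (all g_i <= 0): OK
Dual feasibility (all lambda_i >= 0): OK
Complementary slackness (lambda_i * g_i(x) = 0 for all i): FAILS

Verdict: the first failing condition is complementary_slackness -> comp.

comp


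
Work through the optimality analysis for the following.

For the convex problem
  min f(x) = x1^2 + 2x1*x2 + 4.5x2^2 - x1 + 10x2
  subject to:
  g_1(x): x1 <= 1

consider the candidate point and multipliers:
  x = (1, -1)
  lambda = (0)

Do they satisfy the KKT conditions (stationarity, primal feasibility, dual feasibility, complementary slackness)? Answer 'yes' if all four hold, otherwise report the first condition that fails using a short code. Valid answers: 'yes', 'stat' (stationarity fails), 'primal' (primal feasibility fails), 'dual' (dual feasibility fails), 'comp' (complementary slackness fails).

Gradient of f: grad f(x) = Q x + c = (-1, 3)
Constraint values g_i(x) = a_i^T x - b_i:
  g_1((1, -1)) = 0
Stationarity residual: grad f(x) + sum_i lambda_i a_i = (-1, 3)
  -> stationarity FAILS
Primal feasibility (all g_i <= 0): OK
Dual feasibility (all lambda_i >= 0): OK
Complementary slackness (lambda_i * g_i(x) = 0 for all i): OK

Verdict: the first failing condition is stationarity -> stat.

stat


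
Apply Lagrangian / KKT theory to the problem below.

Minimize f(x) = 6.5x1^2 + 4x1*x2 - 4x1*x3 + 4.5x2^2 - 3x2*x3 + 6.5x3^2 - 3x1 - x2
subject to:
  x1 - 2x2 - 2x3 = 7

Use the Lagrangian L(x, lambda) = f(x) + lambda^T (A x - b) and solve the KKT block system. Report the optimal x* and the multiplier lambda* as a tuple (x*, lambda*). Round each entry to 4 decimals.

Form the Lagrangian:
  L(x, lambda) = (1/2) x^T Q x + c^T x + lambda^T (A x - b)
Stationarity (grad_x L = 0): Q x + c + A^T lambda = 0.
Primal feasibility: A x = b.

This gives the KKT block system:
  [ Q   A^T ] [ x     ]   [-c ]
  [ A    0  ] [ lambda ] = [ b ]

Solving the linear system:
  x*      = (0.9592, -1.9643, -1.0561)
  lambda* = (-5.8367)
  f(x*)   = 19.9719

x* = (0.9592, -1.9643, -1.0561), lambda* = (-5.8367)


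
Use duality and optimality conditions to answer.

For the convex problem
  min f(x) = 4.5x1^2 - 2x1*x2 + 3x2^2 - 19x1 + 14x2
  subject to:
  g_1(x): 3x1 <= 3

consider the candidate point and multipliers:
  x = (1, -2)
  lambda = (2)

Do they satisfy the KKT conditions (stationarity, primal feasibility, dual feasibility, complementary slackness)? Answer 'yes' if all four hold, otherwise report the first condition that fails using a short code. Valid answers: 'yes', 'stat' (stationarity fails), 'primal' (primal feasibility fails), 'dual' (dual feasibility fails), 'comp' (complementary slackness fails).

Gradient of f: grad f(x) = Q x + c = (-6, 0)
Constraint values g_i(x) = a_i^T x - b_i:
  g_1((1, -2)) = 0
Stationarity residual: grad f(x) + sum_i lambda_i a_i = (0, 0)
  -> stationarity OK
Primal feasibility (all g_i <= 0): OK
Dual feasibility (all lambda_i >= 0): OK
Complementary slackness (lambda_i * g_i(x) = 0 for all i): OK

Verdict: yes, KKT holds.

yes


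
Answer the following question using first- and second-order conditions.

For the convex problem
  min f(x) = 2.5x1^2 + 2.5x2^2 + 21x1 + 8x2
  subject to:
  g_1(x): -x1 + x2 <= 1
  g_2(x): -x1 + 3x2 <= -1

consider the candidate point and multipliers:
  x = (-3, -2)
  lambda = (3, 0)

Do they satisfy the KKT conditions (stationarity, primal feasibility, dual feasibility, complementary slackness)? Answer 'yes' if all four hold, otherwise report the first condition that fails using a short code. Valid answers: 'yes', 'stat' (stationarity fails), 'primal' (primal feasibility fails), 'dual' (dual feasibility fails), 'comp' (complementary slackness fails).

Gradient of f: grad f(x) = Q x + c = (6, -2)
Constraint values g_i(x) = a_i^T x - b_i:
  g_1((-3, -2)) = 0
  g_2((-3, -2)) = -2
Stationarity residual: grad f(x) + sum_i lambda_i a_i = (3, 1)
  -> stationarity FAILS
Primal feasibility (all g_i <= 0): OK
Dual feasibility (all lambda_i >= 0): OK
Complementary slackness (lambda_i * g_i(x) = 0 for all i): OK

Verdict: the first failing condition is stationarity -> stat.

stat


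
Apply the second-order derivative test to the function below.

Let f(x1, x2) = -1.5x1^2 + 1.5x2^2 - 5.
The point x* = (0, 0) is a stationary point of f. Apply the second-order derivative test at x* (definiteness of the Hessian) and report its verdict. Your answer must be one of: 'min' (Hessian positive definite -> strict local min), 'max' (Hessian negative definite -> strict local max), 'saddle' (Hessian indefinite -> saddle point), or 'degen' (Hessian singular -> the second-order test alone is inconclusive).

Compute the Hessian H = grad^2 f:
  H = [[-3, 0], [0, 3]]
Verify stationarity: grad f(x*) = H x* + g = (0, 0).
Eigenvalues of H: -3, 3.
Eigenvalues have mixed signs, so H is indefinite -> x* is a saddle point.

saddle


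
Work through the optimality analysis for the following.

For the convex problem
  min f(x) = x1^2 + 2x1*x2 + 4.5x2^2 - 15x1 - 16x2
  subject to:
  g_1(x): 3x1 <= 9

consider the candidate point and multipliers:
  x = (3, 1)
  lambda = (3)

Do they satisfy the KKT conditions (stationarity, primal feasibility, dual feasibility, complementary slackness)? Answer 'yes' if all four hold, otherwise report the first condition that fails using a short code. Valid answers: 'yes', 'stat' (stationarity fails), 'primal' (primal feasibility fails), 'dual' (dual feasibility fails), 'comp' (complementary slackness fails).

Gradient of f: grad f(x) = Q x + c = (-7, -1)
Constraint values g_i(x) = a_i^T x - b_i:
  g_1((3, 1)) = 0
Stationarity residual: grad f(x) + sum_i lambda_i a_i = (2, -1)
  -> stationarity FAILS
Primal feasibility (all g_i <= 0): OK
Dual feasibility (all lambda_i >= 0): OK
Complementary slackness (lambda_i * g_i(x) = 0 for all i): OK

Verdict: the first failing condition is stationarity -> stat.

stat


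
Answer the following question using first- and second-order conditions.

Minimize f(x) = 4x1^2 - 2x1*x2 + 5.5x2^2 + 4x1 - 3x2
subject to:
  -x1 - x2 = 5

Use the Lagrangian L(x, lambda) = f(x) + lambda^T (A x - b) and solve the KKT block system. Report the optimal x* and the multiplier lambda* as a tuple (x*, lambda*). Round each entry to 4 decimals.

Form the Lagrangian:
  L(x, lambda) = (1/2) x^T Q x + c^T x + lambda^T (A x - b)
Stationarity (grad_x L = 0): Q x + c + A^T lambda = 0.
Primal feasibility: A x = b.

This gives the KKT block system:
  [ Q   A^T ] [ x     ]   [-c ]
  [ A    0  ] [ lambda ] = [ b ]

Solving the linear system:
  x*      = (-3.1304, -1.8696)
  lambda* = (-17.3043)
  f(x*)   = 39.8043

x* = (-3.1304, -1.8696), lambda* = (-17.3043)


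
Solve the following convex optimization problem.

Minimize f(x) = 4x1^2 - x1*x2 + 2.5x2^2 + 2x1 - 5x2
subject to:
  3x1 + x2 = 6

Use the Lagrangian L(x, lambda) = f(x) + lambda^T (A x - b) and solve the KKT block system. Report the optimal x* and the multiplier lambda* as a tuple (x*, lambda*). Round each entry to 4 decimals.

Form the Lagrangian:
  L(x, lambda) = (1/2) x^T Q x + c^T x + lambda^T (A x - b)
Stationarity (grad_x L = 0): Q x + c + A^T lambda = 0.
Primal feasibility: A x = b.

This gives the KKT block system:
  [ Q   A^T ] [ x     ]   [-c ]
  [ A    0  ] [ lambda ] = [ b ]

Solving the linear system:
  x*      = (1.339, 1.9831)
  lambda* = (-3.5763)
  f(x*)   = 7.1102

x* = (1.339, 1.9831), lambda* = (-3.5763)


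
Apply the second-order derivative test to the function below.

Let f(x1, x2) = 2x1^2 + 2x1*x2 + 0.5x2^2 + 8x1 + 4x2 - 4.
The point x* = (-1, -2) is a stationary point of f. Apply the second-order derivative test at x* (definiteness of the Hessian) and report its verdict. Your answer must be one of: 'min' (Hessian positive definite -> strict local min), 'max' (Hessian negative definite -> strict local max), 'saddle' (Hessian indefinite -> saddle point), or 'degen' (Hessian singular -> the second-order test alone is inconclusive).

Compute the Hessian H = grad^2 f:
  H = [[4, 2], [2, 1]]
Verify stationarity: grad f(x*) = H x* + g = (0, 0).
Eigenvalues of H: 0, 5.
H has a zero eigenvalue (singular; positive semidefinite but not definite), so H is neither positive definite, negative definite, nor indefinite. The second-order test alone is inconclusive -> degen.
(Indeed, f is constant along the null direction of H through x*, so x* is not a strict local extremum.)

degen


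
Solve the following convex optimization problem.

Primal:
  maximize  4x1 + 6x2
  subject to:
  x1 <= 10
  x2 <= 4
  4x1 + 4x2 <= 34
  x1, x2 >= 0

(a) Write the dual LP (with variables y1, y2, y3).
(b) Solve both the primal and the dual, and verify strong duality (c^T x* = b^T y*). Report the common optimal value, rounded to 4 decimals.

The standard primal-dual pair for 'max c^T x s.t. A x <= b, x >= 0' is:
  Dual:  min b^T y  s.t.  A^T y >= c,  y >= 0.

So the dual LP is:
  minimize  10y1 + 4y2 + 34y3
  subject to:
    y1 + 4y3 >= 4
    y2 + 4y3 >= 6
    y1, y2, y3 >= 0

Solving the primal: x* = (4.5, 4).
  primal value c^T x* = 42.
Solving the dual: y* = (0, 2, 1).
  dual value b^T y* = 42.
Strong duality: c^T x* = b^T y*. Confirmed.

42


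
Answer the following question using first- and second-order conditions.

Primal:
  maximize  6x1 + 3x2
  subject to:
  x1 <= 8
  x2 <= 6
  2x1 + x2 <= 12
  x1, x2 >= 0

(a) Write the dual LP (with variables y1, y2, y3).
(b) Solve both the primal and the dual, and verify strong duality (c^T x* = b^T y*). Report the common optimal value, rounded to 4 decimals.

The standard primal-dual pair for 'max c^T x s.t. A x <= b, x >= 0' is:
  Dual:  min b^T y  s.t.  A^T y >= c,  y >= 0.

So the dual LP is:
  minimize  8y1 + 6y2 + 12y3
  subject to:
    y1 + 2y3 >= 6
    y2 + y3 >= 3
    y1, y2, y3 >= 0

Solving the primal: x* = (6, 0).
  primal value c^T x* = 36.
Solving the dual: y* = (0, 0, 3).
  dual value b^T y* = 36.
Strong duality: c^T x* = b^T y*. Confirmed.

36


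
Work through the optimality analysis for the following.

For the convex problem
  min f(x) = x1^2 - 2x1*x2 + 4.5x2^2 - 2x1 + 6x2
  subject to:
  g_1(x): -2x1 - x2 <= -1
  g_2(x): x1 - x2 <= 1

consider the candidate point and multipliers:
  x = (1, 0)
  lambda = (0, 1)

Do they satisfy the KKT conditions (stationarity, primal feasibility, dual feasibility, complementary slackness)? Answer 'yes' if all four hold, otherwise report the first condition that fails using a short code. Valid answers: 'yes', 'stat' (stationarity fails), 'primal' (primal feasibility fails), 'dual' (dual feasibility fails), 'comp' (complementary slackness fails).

Gradient of f: grad f(x) = Q x + c = (0, 4)
Constraint values g_i(x) = a_i^T x - b_i:
  g_1((1, 0)) = -1
  g_2((1, 0)) = 0
Stationarity residual: grad f(x) + sum_i lambda_i a_i = (1, 3)
  -> stationarity FAILS
Primal feasibility (all g_i <= 0): OK
Dual feasibility (all lambda_i >= 0): OK
Complementary slackness (lambda_i * g_i(x) = 0 for all i): OK

Verdict: the first failing condition is stationarity -> stat.

stat


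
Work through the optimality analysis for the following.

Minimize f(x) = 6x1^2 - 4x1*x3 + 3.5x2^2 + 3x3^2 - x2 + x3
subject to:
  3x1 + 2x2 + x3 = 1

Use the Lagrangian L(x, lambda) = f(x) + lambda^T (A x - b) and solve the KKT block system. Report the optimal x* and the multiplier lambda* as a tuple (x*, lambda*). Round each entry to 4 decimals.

Form the Lagrangian:
  L(x, lambda) = (1/2) x^T Q x + c^T x + lambda^T (A x - b)
Stationarity (grad_x L = 0): Q x + c + A^T lambda = 0.
Primal feasibility: A x = b.

This gives the KKT block system:
  [ Q   A^T ] [ x     ]   [-c ]
  [ A    0  ] [ lambda ] = [ b ]

Solving the linear system:
  x*      = (0.1347, 0.2927, 0.0105)
  lambda* = (-0.5246)
  f(x*)   = 0.1212

x* = (0.1347, 0.2927, 0.0105), lambda* = (-0.5246)


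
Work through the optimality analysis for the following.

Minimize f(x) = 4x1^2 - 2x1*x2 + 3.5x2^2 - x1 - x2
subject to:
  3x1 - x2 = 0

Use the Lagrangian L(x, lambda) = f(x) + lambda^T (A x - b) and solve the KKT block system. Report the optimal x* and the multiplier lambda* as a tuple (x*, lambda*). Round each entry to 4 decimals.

Form the Lagrangian:
  L(x, lambda) = (1/2) x^T Q x + c^T x + lambda^T (A x - b)
Stationarity (grad_x L = 0): Q x + c + A^T lambda = 0.
Primal feasibility: A x = b.

This gives the KKT block system:
  [ Q   A^T ] [ x     ]   [-c ]
  [ A    0  ] [ lambda ] = [ b ]

Solving the linear system:
  x*      = (0.0678, 0.2034)
  lambda* = (0.2881)
  f(x*)   = -0.1356

x* = (0.0678, 0.2034), lambda* = (0.2881)


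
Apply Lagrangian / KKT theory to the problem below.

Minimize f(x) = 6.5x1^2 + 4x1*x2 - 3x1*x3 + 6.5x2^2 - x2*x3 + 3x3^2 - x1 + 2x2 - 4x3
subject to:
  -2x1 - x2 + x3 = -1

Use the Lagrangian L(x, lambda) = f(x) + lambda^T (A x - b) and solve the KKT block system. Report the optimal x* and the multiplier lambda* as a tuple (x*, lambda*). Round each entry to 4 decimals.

Form the Lagrangian:
  L(x, lambda) = (1/2) x^T Q x + c^T x + lambda^T (A x - b)
Stationarity (grad_x L = 0): Q x + c + A^T lambda = 0.
Primal feasibility: A x = b.

This gives the KKT block system:
  [ Q   A^T ] [ x     ]   [-c ]
  [ A    0  ] [ lambda ] = [ b ]

Solving the linear system:
  x*      = (0.7533, -0.0757, 0.4309)
  lambda* = (3.5987)
  f(x*)   = 0.4852

x* = (0.7533, -0.0757, 0.4309), lambda* = (3.5987)


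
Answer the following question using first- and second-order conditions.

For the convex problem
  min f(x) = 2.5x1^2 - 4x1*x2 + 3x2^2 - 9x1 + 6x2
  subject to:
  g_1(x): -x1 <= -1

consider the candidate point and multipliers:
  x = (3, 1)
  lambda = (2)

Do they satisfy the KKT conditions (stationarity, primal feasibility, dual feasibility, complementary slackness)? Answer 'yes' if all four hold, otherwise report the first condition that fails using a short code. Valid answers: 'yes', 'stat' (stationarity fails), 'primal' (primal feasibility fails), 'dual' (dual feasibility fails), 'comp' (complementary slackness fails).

Gradient of f: grad f(x) = Q x + c = (2, 0)
Constraint values g_i(x) = a_i^T x - b_i:
  g_1((3, 1)) = -2
Stationarity residual: grad f(x) + sum_i lambda_i a_i = (0, 0)
  -> stationarity OK
Primal feasibility (all g_i <= 0): OK
Dual feasibility (all lambda_i >= 0): OK
Complementary slackness (lambda_i * g_i(x) = 0 for all i): FAILS

Verdict: the first failing condition is complementary_slackness -> comp.

comp


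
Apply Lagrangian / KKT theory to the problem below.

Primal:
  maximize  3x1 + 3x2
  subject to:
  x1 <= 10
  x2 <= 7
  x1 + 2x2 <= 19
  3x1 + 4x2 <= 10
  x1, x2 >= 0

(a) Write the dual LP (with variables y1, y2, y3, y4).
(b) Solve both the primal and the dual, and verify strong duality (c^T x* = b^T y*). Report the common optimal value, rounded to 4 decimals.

The standard primal-dual pair for 'max c^T x s.t. A x <= b, x >= 0' is:
  Dual:  min b^T y  s.t.  A^T y >= c,  y >= 0.

So the dual LP is:
  minimize  10y1 + 7y2 + 19y3 + 10y4
  subject to:
    y1 + y3 + 3y4 >= 3
    y2 + 2y3 + 4y4 >= 3
    y1, y2, y3, y4 >= 0

Solving the primal: x* = (3.3333, 0).
  primal value c^T x* = 10.
Solving the dual: y* = (0, 0, 0, 1).
  dual value b^T y* = 10.
Strong duality: c^T x* = b^T y*. Confirmed.

10


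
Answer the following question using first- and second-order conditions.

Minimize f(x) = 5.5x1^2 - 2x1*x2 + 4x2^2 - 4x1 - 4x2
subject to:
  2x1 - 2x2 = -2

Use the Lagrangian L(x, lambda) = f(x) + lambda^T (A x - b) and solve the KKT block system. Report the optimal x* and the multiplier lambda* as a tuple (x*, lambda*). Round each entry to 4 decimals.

Form the Lagrangian:
  L(x, lambda) = (1/2) x^T Q x + c^T x + lambda^T (A x - b)
Stationarity (grad_x L = 0): Q x + c + A^T lambda = 0.
Primal feasibility: A x = b.

This gives the KKT block system:
  [ Q   A^T ] [ x     ]   [-c ]
  [ A    0  ] [ lambda ] = [ b ]

Solving the linear system:
  x*      = (0.1333, 1.1333)
  lambda* = (2.4)
  f(x*)   = -0.1333

x* = (0.1333, 1.1333), lambda* = (2.4)


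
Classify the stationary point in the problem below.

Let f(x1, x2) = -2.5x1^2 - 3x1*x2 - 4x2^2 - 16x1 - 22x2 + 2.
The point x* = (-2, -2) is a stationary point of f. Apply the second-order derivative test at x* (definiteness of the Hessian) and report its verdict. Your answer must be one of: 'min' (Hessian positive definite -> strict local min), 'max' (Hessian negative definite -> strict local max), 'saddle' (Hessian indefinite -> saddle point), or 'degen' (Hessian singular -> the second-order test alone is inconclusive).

Compute the Hessian H = grad^2 f:
  H = [[-5, -3], [-3, -8]]
Verify stationarity: grad f(x*) = H x* + g = (0, 0).
Eigenvalues of H: -9.8541, -3.1459.
Both eigenvalues < 0, so H is negative definite -> x* is a strict local max.

max


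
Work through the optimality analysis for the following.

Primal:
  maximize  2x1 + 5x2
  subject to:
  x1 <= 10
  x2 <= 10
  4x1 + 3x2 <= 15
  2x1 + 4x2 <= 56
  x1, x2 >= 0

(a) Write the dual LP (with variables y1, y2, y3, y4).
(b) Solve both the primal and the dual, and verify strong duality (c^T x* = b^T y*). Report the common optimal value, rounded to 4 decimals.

The standard primal-dual pair for 'max c^T x s.t. A x <= b, x >= 0' is:
  Dual:  min b^T y  s.t.  A^T y >= c,  y >= 0.

So the dual LP is:
  minimize  10y1 + 10y2 + 15y3 + 56y4
  subject to:
    y1 + 4y3 + 2y4 >= 2
    y2 + 3y3 + 4y4 >= 5
    y1, y2, y3, y4 >= 0

Solving the primal: x* = (0, 5).
  primal value c^T x* = 25.
Solving the dual: y* = (0, 0, 1.6667, 0).
  dual value b^T y* = 25.
Strong duality: c^T x* = b^T y*. Confirmed.

25


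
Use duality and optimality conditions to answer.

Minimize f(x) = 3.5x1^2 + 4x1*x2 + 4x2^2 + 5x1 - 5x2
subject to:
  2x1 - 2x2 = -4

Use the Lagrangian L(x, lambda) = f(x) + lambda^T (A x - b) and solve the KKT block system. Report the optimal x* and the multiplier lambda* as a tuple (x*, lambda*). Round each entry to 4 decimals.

Form the Lagrangian:
  L(x, lambda) = (1/2) x^T Q x + c^T x + lambda^T (A x - b)
Stationarity (grad_x L = 0): Q x + c + A^T lambda = 0.
Primal feasibility: A x = b.

This gives the KKT block system:
  [ Q   A^T ] [ x     ]   [-c ]
  [ A    0  ] [ lambda ] = [ b ]

Solving the linear system:
  x*      = (-1.0435, 0.9565)
  lambda* = (-0.7609)
  f(x*)   = -6.5217

x* = (-1.0435, 0.9565), lambda* = (-0.7609)
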